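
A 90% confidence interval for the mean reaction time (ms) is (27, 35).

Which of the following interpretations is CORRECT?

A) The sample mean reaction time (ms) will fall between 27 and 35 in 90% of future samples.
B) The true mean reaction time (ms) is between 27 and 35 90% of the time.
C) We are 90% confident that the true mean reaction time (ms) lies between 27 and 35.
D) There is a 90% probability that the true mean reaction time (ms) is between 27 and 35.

A confidence interval represents our confidence in the procedure, not a probability statement about the parameter.

Key concept: If we repeated this sampling process many times and computed a 90% CI each time, about 90% of those intervals would contain the true population parameter.

For this specific interval (27, 35):
- Midpoint (point estimate): 31
- Margin of error: 4

The correct interpretation is the one stating confidence that the true parameter lies in the interval — option C.

C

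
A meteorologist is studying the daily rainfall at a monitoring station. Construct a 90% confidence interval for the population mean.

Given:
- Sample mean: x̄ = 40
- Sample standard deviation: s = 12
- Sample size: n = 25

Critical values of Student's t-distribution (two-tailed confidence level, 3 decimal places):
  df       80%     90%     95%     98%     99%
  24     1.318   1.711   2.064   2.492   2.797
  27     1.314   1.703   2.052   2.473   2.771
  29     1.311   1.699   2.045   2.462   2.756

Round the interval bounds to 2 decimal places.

The population standard deviation σ is unknown (only the sample standard deviation s is given), so use a t-interval with df = n - 1 = 25 - 1 = 24.

For 90% confidence with df = 24, t* = 1.711 (from t-table)

Standard error: SE = s/√n = 12/√25 = 2.400000

Margin of error: E = t* × SE = 1.711 × 2.400000 = 4.1064

T-interval: x̄ ± E = 40 ± 4.1064 = (35.8936, 44.1064)

Rounded to 2 decimal places:

(35.89, 44.11)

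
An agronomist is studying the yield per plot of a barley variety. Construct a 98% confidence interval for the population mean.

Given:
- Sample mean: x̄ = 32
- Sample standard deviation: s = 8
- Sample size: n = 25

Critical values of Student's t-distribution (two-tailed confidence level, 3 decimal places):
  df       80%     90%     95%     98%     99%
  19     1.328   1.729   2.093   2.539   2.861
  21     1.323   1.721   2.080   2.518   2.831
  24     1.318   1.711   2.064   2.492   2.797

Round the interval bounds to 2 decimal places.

The population standard deviation σ is unknown (only the sample standard deviation s is given), so use a t-interval with df = n - 1 = 25 - 1 = 24.

For 98% confidence with df = 24, t* = 2.492 (from t-table)

Standard error: SE = s/√n = 8/√25 = 1.600000

Margin of error: E = t* × SE = 2.492 × 1.600000 = 3.9872

T-interval: x̄ ± E = 32 ± 3.9872 = (28.0128, 35.9872)

Rounded to 2 decimal places:

(28.01, 35.99)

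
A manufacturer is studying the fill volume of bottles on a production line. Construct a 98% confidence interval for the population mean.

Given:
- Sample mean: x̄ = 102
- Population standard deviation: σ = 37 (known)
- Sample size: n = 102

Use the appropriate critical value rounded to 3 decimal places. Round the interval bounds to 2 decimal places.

The population standard deviation σ is known, so use a z-interval (standard normal critical value).

For 98% confidence, z* = 2.326 (from standard normal table)

Standard error: SE = σ/√n = 37/√102 = 3.663546

Margin of error: E = z* × SE = 2.326 × 3.663546 = 8.5214

Z-interval: x̄ ± E = 102 ± 8.5214 = (93.4786, 110.5214)

Rounded to 2 decimal places:

(93.48, 110.52)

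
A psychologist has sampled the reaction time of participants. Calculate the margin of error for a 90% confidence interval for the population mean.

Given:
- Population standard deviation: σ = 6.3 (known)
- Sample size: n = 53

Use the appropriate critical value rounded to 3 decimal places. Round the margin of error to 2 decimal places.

The population standard deviation σ is known, so use the z-interval margin of error formula.

For 90% confidence, z* = 1.645 (from standard normal table)

Margin of error formula for z-interval: E = z* × σ/√n

E = 1.645 × 6.3/√53
  = 1.645 × 0.865372
  = 1.4235

Rounded to 2 decimal places:

1.42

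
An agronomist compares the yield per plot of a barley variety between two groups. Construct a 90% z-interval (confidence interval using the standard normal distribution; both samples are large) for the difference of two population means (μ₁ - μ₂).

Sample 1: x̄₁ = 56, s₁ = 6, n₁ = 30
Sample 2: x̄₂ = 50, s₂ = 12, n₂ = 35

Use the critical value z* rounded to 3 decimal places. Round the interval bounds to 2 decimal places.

Both samples are large (n₁ = 30 ≥ 30, n₂ = 35 ≥ 30), so a z-interval for the difference of means applies.

Point estimate: x̄₁ - x̄₂ = 56 - 50 = 6

Standard error: SE = √(s₁²/n₁ + s₂²/n₂)
= √(6²/30 + 12²/35)
= √(1.200000 + 4.114286)
= 2.305273

For 90% confidence, z* = 1.645 (from standard normal table)
Margin of error: E = z* × SE = 1.645 × 2.305273 = 3.7922

Z-interval: (x̄₁ - x̄₂) ± E = 6 ± 3.7922 = (2.2078, 9.7922)

Rounded to 2 decimal places:

(2.21, 9.79)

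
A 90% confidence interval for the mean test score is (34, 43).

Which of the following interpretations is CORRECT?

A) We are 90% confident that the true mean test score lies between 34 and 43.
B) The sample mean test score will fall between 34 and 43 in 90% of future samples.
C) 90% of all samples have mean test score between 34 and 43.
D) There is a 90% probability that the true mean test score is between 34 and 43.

A confidence interval represents our confidence in the procedure, not a probability statement about the parameter.

Key concept: If we repeated this sampling process many times and computed a 90% CI each time, about 90% of those intervals would contain the true population parameter.

For this specific interval (34, 43):
- Midpoint (point estimate): 38.5
- Margin of error: 4.5

The correct interpretation is the one stating confidence that the true parameter lies in the interval — option A.

A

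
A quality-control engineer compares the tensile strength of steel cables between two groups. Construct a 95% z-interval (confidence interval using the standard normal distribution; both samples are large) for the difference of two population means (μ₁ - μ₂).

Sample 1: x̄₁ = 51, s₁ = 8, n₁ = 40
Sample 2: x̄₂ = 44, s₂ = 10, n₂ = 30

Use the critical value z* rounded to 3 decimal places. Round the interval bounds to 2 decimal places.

Both samples are large (n₁ = 40 ≥ 30, n₂ = 30 ≥ 30), so a z-interval for the difference of means applies.

Point estimate: x̄₁ - x̄₂ = 51 - 44 = 7

Standard error: SE = √(s₁²/n₁ + s₂²/n₂)
= √(8²/40 + 10²/30)
= √(1.600000 + 3.333333)
= 2.221111

For 95% confidence, z* = 1.96 (from standard normal table)
Margin of error: E = z* × SE = 1.96 × 2.221111 = 4.3534

Z-interval: (x̄₁ - x̄₂) ± E = 7 ± 4.3534 = (2.6466, 11.3534)

Rounded to 2 decimal places:

(2.65, 11.35)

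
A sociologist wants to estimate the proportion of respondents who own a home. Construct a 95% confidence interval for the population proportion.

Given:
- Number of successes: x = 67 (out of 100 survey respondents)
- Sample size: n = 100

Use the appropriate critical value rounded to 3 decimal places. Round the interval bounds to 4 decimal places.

Sample proportion: p̂ = 67/100 = 0.670000

Check conditions for normal approximation:
  np̂ = 67 ≥ 10 ✓
  n(1-p̂) = 33 ≥ 10 ✓

The sample is large enough, so use a z-interval (normal approximation) for the proportion.

For 95% confidence, z* = 1.96 (from standard normal table)

Standard error: SE = √(p̂(1-p̂)/n) = √(0.670000×0.330000/100) = 0.04702127

Margin of error: E = z* × SE = 1.96 × 0.04702127 = 0.092162

Z-interval: p̂ ± E = 0.670000 ± 0.092162 = (0.577838, 0.762162)

Rounded to 4 decimal places:

(0.5778, 0.7622)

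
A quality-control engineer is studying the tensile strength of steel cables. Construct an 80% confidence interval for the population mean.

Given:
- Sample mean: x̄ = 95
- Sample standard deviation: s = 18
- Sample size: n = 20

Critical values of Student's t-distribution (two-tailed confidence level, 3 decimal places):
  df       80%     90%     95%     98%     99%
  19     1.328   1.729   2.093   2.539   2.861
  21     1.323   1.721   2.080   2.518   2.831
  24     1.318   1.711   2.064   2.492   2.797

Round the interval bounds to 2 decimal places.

The population standard deviation σ is unknown (only the sample standard deviation s is given), so use a t-interval with df = n - 1 = 20 - 1 = 19.

For 80% confidence with df = 19, t* = 1.328 (from t-table)

Standard error: SE = s/√n = 18/√20 = 4.024922

Margin of error: E = t* × SE = 1.328 × 4.024922 = 5.3451

T-interval: x̄ ± E = 95 ± 5.3451 = (89.6549, 100.3451)

Rounded to 2 decimal places:

(89.65, 100.35)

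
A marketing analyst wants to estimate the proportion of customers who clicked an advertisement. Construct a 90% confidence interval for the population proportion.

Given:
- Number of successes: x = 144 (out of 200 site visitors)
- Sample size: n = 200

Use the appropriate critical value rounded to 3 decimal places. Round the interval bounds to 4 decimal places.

Sample proportion: p̂ = 144/200 = 0.720000

Check conditions for normal approximation:
  np̂ = 144 ≥ 10 ✓
  n(1-p̂) = 56 ≥ 10 ✓

The sample is large enough, so use a z-interval (normal approximation) for the proportion.

For 90% confidence, z* = 1.645 (from standard normal table)

Standard error: SE = √(p̂(1-p̂)/n) = √(0.720000×0.280000/200) = 0.03174902

Margin of error: E = z* × SE = 1.645 × 0.03174902 = 0.052227

Z-interval: p̂ ± E = 0.720000 ± 0.052227 = (0.667773, 0.772227)

Rounded to 4 decimal places:

(0.6678, 0.7722)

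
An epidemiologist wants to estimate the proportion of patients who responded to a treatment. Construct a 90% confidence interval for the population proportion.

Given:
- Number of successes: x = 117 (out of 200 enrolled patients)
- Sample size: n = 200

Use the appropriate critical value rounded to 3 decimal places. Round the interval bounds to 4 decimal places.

Sample proportion: p̂ = 117/200 = 0.585000

Check conditions for normal approximation:
  np̂ = 117 ≥ 10 ✓
  n(1-p̂) = 83 ≥ 10 ✓

The sample is large enough, so use a z-interval (normal approximation) for the proportion.

For 90% confidence, z* = 1.645 (from standard normal table)

Standard error: SE = √(p̂(1-p̂)/n) = √(0.585000×0.415000/200) = 0.03484071

Margin of error: E = z* × SE = 1.645 × 0.03484071 = 0.057313

Z-interval: p̂ ± E = 0.585000 ± 0.057313 = (0.527687, 0.642313)

Rounded to 4 decimal places:

(0.5277, 0.6423)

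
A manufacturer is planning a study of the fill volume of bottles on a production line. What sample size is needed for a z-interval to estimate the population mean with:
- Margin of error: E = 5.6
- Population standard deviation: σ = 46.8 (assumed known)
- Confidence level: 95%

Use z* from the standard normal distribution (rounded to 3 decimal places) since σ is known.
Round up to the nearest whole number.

Using z* since population σ is known (z-interval formula).

For 95% confidence, z* = 1.96 (from standard normal table)

Sample size formula for z-interval: n = (z*σ/E)²

n = (1.96 × 46.8 / 5.6)²
  = (16.380000)²
  = 268.3044

Round up to the nearest whole number: n = 269

269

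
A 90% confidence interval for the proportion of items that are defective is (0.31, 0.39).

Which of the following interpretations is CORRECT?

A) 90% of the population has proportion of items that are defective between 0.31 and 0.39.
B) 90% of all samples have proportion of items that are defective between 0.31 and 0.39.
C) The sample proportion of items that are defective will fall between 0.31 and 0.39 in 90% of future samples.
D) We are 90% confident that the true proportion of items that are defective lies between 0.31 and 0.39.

A confidence interval represents our confidence in the procedure, not a probability statement about the parameter.

Key concept: If we repeated this sampling process many times and computed a 90% CI each time, about 90% of those intervals would contain the true population parameter.

For this specific interval (0.31, 0.39):
- Midpoint (point estimate): 0.35
- Margin of error: 0.04

The correct interpretation is the one stating confidence that the true parameter lies in the interval — option D.

D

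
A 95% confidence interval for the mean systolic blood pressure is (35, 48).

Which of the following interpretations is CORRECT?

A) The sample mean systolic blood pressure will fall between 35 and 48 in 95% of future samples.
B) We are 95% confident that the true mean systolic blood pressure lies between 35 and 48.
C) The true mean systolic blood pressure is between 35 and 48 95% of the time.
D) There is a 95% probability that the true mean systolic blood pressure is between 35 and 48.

A confidence interval represents our confidence in the procedure, not a probability statement about the parameter.

Key concept: If we repeated this sampling process many times and computed a 95% CI each time, about 95% of those intervals would contain the true population parameter.

For this specific interval (35, 48):
- Midpoint (point estimate): 41.5
- Margin of error: 6.5

The correct interpretation is the one stating confidence that the true parameter lies in the interval — option B.

B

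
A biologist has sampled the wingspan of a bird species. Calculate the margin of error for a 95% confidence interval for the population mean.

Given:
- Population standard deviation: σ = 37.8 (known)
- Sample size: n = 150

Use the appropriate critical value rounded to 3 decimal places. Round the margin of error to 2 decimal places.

The population standard deviation σ is known, so use the z-interval margin of error formula.

For 95% confidence, z* = 1.96 (from standard normal table)

Margin of error formula for z-interval: E = z* × σ/√n

E = 1.96 × 37.8/√150
  = 1.96 × 3.086357
  = 6.0493

Rounded to 2 decimal places:

6.05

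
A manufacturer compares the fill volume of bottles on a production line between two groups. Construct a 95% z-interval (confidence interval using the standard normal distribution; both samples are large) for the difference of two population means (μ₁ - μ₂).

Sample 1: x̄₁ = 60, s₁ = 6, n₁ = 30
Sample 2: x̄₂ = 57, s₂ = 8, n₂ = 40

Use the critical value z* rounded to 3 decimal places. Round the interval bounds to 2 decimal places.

Both samples are large (n₁ = 30 ≥ 30, n₂ = 40 ≥ 30), so a z-interval for the difference of means applies.

Point estimate: x̄₁ - x̄₂ = 60 - 57 = 3

Standard error: SE = √(s₁²/n₁ + s₂²/n₂)
= √(6²/30 + 8²/40)
= √(1.200000 + 1.600000)
= 1.673320

For 95% confidence, z* = 1.96 (from standard normal table)
Margin of error: E = z* × SE = 1.96 × 1.673320 = 3.2797

Z-interval: (x̄₁ - x̄₂) ± E = 3 ± 3.2797 = (-0.2797, 6.2797)

Rounded to 2 decimal places:

(-0.28, 6.28)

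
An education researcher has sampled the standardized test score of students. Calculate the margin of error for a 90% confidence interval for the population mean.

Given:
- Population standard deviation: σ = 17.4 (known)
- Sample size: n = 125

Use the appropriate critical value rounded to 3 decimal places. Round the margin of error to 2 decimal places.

The population standard deviation σ is known, so use the z-interval margin of error formula.

For 90% confidence, z* = 1.645 (from standard normal table)

Margin of error formula for z-interval: E = z* × σ/√n

E = 1.645 × 17.4/√125
  = 1.645 × 1.556303
  = 2.5601

Rounded to 2 decimal places:

2.56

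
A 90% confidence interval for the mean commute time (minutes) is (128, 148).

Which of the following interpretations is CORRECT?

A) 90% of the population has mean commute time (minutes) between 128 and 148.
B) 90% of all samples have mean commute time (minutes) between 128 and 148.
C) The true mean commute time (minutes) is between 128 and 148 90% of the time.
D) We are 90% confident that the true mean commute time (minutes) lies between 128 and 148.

A confidence interval represents our confidence in the procedure, not a probability statement about the parameter.

Key concept: If we repeated this sampling process many times and computed a 90% CI each time, about 90% of those intervals would contain the true population parameter.

For this specific interval (128, 148):
- Midpoint (point estimate): 138
- Margin of error: 10

The correct interpretation is the one stating confidence that the true parameter lies in the interval — option D.

D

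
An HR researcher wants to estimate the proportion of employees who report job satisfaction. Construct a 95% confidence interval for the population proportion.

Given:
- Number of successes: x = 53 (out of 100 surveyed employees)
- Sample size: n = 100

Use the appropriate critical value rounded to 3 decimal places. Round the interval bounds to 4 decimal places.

Sample proportion: p̂ = 53/100 = 0.530000

Check conditions for normal approximation:
  np̂ = 53 ≥ 10 ✓
  n(1-p̂) = 47 ≥ 10 ✓

The sample is large enough, so use a z-interval (normal approximation) for the proportion.

For 95% confidence, z* = 1.96 (from standard normal table)

Standard error: SE = √(p̂(1-p̂)/n) = √(0.530000×0.470000/100) = 0.04990992

Margin of error: E = z* × SE = 1.96 × 0.04990992 = 0.097823

Z-interval: p̂ ± E = 0.530000 ± 0.097823 = (0.432177, 0.627823)

Rounded to 4 decimal places:

(0.4322, 0.6278)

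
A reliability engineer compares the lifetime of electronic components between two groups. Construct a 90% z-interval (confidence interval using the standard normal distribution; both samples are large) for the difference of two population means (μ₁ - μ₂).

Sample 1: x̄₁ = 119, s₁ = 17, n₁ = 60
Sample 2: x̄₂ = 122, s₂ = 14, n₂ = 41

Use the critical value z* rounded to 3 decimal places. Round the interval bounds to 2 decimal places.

Both samples are large (n₁ = 60 ≥ 30, n₂ = 41 ≥ 30), so a z-interval for the difference of means applies.

Point estimate: x̄₁ - x̄₂ = 119 - 122 = -3

Standard error: SE = √(s₁²/n₁ + s₂²/n₂)
= √(17²/60 + 14²/41)
= √(4.816667 + 4.780488)
= 3.097927

For 90% confidence, z* = 1.645 (from standard normal table)
Margin of error: E = z* × SE = 1.645 × 3.097927 = 5.0961

Z-interval: (x̄₁ - x̄₂) ± E = -3 ± 5.0961 = (-8.0961, 2.0961)

Rounded to 2 decimal places:

(-8.10, 2.10)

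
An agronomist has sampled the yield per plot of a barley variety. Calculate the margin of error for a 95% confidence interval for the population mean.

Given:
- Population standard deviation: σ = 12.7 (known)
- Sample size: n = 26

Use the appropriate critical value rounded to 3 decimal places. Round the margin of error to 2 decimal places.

The population standard deviation σ is known, so use the z-interval margin of error formula.

For 95% confidence, z* = 1.96 (from standard normal table)

Margin of error formula for z-interval: E = z* × σ/√n

E = 1.96 × 12.7/√26
  = 1.96 × 2.490675
  = 4.8817

Rounded to 2 decimal places:

4.88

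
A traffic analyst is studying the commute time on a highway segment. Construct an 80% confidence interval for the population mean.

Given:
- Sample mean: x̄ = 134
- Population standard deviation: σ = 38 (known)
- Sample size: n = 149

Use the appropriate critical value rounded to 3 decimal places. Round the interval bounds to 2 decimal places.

The population standard deviation σ is known, so use a z-interval (standard normal critical value).

For 80% confidence, z* = 1.282 (from standard normal table)

Standard error: SE = σ/√n = 38/√149 = 3.113081

Margin of error: E = z* × SE = 1.282 × 3.113081 = 3.9910

Z-interval: x̄ ± E = 134 ± 3.9910 = (130.0090, 137.9910)

Rounded to 2 decimal places:

(130.01, 137.99)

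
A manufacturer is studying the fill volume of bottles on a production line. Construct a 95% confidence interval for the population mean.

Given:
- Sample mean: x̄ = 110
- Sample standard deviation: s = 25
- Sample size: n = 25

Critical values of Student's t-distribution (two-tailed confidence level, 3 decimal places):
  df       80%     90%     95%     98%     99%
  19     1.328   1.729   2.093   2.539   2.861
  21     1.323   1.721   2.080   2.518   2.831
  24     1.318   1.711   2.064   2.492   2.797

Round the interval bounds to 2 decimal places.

The population standard deviation σ is unknown (only the sample standard deviation s is given), so use a t-interval with df = n - 1 = 25 - 1 = 24.

For 95% confidence with df = 24, t* = 2.064 (from t-table)

Standard error: SE = s/√n = 25/√25 = 5.000000

Margin of error: E = t* × SE = 2.064 × 5.000000 = 10.3200

T-interval: x̄ ± E = 110 ± 10.3200 = (99.6800, 120.3200)

Rounded to 2 decimal places:

(99.68, 120.32)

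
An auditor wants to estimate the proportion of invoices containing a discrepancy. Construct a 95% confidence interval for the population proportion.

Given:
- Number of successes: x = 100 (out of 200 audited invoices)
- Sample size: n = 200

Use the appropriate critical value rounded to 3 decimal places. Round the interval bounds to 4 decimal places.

Sample proportion: p̂ = 100/200 = 0.500000

Check conditions for normal approximation:
  np̂ = 100 ≥ 10 ✓
  n(1-p̂) = 100 ≥ 10 ✓

The sample is large enough, so use a z-interval (normal approximation) for the proportion.

For 95% confidence, z* = 1.96 (from standard normal table)

Standard error: SE = √(p̂(1-p̂)/n) = √(0.500000×0.500000/200) = 0.03535534

Margin of error: E = z* × SE = 1.96 × 0.03535534 = 0.069296

Z-interval: p̂ ± E = 0.500000 ± 0.069296 = (0.430704, 0.569296)

Rounded to 4 decimal places:

(0.4307, 0.5693)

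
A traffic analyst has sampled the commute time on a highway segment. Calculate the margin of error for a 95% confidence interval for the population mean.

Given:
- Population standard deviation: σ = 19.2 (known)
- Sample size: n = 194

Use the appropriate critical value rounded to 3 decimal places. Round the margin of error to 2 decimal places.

The population standard deviation σ is known, so use the z-interval margin of error formula.

For 95% confidence, z* = 1.96 (from standard normal table)

Margin of error formula for z-interval: E = z* × σ/√n

E = 1.96 × 19.2/√194
  = 1.96 × 1.378480
  = 2.7018

Rounded to 2 decimal places:

2.70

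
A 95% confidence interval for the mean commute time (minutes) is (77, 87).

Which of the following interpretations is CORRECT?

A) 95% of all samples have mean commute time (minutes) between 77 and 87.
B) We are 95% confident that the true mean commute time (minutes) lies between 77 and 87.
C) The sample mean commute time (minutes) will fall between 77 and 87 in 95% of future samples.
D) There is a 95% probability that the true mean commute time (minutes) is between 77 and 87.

A confidence interval represents our confidence in the procedure, not a probability statement about the parameter.

Key concept: If we repeated this sampling process many times and computed a 95% CI each time, about 95% of those intervals would contain the true population parameter.

For this specific interval (77, 87):
- Midpoint (point estimate): 82
- Margin of error: 5

The correct interpretation is the one stating confidence that the true parameter lies in the interval — option B.

B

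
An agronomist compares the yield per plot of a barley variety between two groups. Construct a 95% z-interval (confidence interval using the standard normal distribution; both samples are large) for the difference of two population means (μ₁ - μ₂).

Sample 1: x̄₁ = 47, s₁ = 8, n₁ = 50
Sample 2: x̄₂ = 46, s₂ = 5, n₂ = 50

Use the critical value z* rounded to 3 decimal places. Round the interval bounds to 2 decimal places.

Both samples are large (n₁ = 50 ≥ 30, n₂ = 50 ≥ 30), so a z-interval for the difference of means applies.

Point estimate: x̄₁ - x̄₂ = 47 - 46 = 1

Standard error: SE = √(s₁²/n₁ + s₂²/n₂)
= √(8²/50 + 5²/50)
= √(1.2800000 + 0.5000000)
= 1.3341664

For 95% confidence, z* = 1.96 (from standard normal table)
Margin of error: E = z* × SE = 1.96 × 1.3341664 = 2.61497

Z-interval: (x̄₁ - x̄₂) ± E = 1 ± 2.61497 = (-1.61497, 3.61497)

Rounded to 2 decimal places:

(-1.61, 3.61)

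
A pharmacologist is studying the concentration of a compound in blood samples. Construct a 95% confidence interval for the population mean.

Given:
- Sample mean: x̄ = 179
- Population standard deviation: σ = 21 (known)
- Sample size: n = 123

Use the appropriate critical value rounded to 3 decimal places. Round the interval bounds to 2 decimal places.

The population standard deviation σ is known, so use a z-interval (standard normal critical value).

For 95% confidence, z* = 1.96 (from standard normal table)

Standard error: SE = σ/√n = 21/√123 = 1.893506

Margin of error: E = z* × SE = 1.96 × 1.893506 = 3.7113

Z-interval: x̄ ± E = 179 ± 3.7113 = (175.2887, 182.7113)

Rounded to 2 decimal places:

(175.29, 182.71)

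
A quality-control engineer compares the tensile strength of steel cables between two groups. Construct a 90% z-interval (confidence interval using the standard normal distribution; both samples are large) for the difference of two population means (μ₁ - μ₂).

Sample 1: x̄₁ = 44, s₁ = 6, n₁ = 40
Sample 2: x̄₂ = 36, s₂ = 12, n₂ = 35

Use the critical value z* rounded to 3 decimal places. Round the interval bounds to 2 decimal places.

Both samples are large (n₁ = 40 ≥ 30, n₂ = 35 ≥ 30), so a z-interval for the difference of means applies.

Point estimate: x̄₁ - x̄₂ = 44 - 36 = 8

Standard error: SE = √(s₁²/n₁ + s₂²/n₂)
= √(6²/40 + 12²/35)
= √(0.900000 + 4.114286)
= 2.239260

For 90% confidence, z* = 1.645 (from standard normal table)
Margin of error: E = z* × SE = 1.645 × 2.239260 = 3.6836

Z-interval: (x̄₁ - x̄₂) ± E = 8 ± 3.6836 = (4.3164, 11.6836)

Rounded to 2 decimal places:

(4.32, 11.68)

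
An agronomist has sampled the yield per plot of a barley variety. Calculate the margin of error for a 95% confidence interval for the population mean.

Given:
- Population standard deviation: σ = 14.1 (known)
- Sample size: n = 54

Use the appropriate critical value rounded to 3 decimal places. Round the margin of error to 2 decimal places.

The population standard deviation σ is known, so use the z-interval margin of error formula.

For 95% confidence, z* = 1.96 (from standard normal table)

Margin of error formula for z-interval: E = z* × σ/√n

E = 1.96 × 14.1/√54
  = 1.96 × 1.918767
  = 3.7608

Rounded to 2 decimal places:

3.76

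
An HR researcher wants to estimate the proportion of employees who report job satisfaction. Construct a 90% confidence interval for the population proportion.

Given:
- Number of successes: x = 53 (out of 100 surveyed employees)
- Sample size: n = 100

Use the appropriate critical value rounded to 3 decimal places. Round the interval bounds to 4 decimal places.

Sample proportion: p̂ = 53/100 = 0.530000

Check conditions for normal approximation:
  np̂ = 53 ≥ 10 ✓
  n(1-p̂) = 47 ≥ 10 ✓

The sample is large enough, so use a z-interval (normal approximation) for the proportion.

For 90% confidence, z* = 1.645 (from standard normal table)

Standard error: SE = √(p̂(1-p̂)/n) = √(0.530000×0.470000/100) = 0.04990992

Margin of error: E = z* × SE = 1.645 × 0.04990992 = 0.082102

Z-interval: p̂ ± E = 0.530000 ± 0.082102 = (0.447898, 0.612102)

Rounded to 4 decimal places:

(0.4479, 0.6121)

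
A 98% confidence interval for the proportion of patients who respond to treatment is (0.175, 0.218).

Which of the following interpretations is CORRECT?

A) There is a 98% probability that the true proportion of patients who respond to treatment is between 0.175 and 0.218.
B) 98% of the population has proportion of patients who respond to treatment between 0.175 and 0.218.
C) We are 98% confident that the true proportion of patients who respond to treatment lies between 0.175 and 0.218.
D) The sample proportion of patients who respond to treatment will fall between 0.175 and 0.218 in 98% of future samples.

A confidence interval represents our confidence in the procedure, not a probability statement about the parameter.

Key concept: If we repeated this sampling process many times and computed a 98% CI each time, about 98% of those intervals would contain the true population parameter.

For this specific interval (0.175, 0.218):
- Midpoint (point estimate): 0.1965
- Margin of error: 0.0215

The correct interpretation is the one stating confidence that the true parameter lies in the interval — option C.

C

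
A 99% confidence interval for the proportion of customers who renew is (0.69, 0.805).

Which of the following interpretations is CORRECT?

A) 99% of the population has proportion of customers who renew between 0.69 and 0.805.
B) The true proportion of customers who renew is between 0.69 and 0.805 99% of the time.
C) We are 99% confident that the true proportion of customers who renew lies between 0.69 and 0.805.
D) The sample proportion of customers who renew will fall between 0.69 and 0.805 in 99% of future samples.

A confidence interval represents our confidence in the procedure, not a probability statement about the parameter.

Key concept: If we repeated this sampling process many times and computed a 99% CI each time, about 99% of those intervals would contain the true population parameter.

For this specific interval (0.69, 0.805):
- Midpoint (point estimate): 0.7475
- Margin of error: 0.0575

The correct interpretation is the one stating confidence that the true parameter lies in the interval — option C.

C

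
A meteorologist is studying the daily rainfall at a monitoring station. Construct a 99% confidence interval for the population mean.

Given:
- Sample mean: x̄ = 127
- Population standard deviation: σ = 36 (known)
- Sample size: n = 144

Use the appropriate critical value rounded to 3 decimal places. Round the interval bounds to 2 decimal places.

The population standard deviation σ is known, so use a z-interval (standard normal critical value).

For 99% confidence, z* = 2.576 (from standard normal table)

Standard error: SE = σ/√n = 36/√144 = 3.000000

Margin of error: E = z* × SE = 2.576 × 3.000000 = 7.7280

Z-interval: x̄ ± E = 127 ± 7.7280 = (119.2720, 134.7280)

Rounded to 2 decimal places:

(119.27, 134.73)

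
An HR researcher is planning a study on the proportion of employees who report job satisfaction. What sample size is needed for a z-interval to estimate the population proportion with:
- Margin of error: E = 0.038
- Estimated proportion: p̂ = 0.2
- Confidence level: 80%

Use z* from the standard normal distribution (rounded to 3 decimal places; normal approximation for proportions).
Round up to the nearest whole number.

Using z* for proportion z-interval (normal approximation).

For 80% confidence, z* = 1.282 (from standard normal table)

Sample size formula for proportion z-interval: n = z*²p̂(1-p̂)/E²

n = 1.282² × 0.2 × 0.8 / 0.038²
  = 1.643524 × 0.16 / 0.001444
  = 182.1079

Round up to the nearest whole number: n = 183

183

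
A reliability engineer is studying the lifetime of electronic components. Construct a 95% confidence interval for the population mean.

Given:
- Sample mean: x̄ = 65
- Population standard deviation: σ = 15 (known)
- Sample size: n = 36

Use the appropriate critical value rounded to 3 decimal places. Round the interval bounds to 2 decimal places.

The population standard deviation σ is known, so use a z-interval (standard normal critical value).

For 95% confidence, z* = 1.96 (from standard normal table)

Standard error: SE = σ/√n = 15/√36 = 2.500000

Margin of error: E = z* × SE = 1.96 × 2.500000 = 4.9000

Z-interval: x̄ ± E = 65 ± 4.9000 = (60.1000, 69.9000)

Rounded to 2 decimal places:

(60.10, 69.90)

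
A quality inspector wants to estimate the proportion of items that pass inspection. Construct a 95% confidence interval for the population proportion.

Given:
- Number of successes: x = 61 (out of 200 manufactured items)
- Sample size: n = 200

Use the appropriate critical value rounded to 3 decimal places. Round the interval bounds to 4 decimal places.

Sample proportion: p̂ = 61/200 = 0.305000

Check conditions for normal approximation:
  np̂ = 61 ≥ 10 ✓
  n(1-p̂) = 139 ≥ 10 ✓

The sample is large enough, so use a z-interval (normal approximation) for the proportion.

For 95% confidence, z* = 1.96 (from standard normal table)

Standard error: SE = √(p̂(1-p̂)/n) = √(0.305000×0.695000/200) = 0.03255572

Margin of error: E = z* × SE = 1.96 × 0.03255572 = 0.063809

Z-interval: p̂ ± E = 0.305000 ± 0.063809 = (0.241191, 0.368809)

Rounded to 4 decimal places:

(0.2412, 0.3688)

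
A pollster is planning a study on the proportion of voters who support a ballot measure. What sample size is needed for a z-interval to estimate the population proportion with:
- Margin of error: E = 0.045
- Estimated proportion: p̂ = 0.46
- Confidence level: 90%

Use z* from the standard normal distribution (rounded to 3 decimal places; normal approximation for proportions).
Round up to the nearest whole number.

Using z* for proportion z-interval (normal approximation).

For 90% confidence, z* = 1.645 (from standard normal table)

Sample size formula for proportion z-interval: n = z*²p̂(1-p̂)/E²

n = 1.645² × 0.46 × 0.54 / 0.045²
  = 2.706025 × 0.2484 / 0.002025
  = 331.9391

Round up to the nearest whole number: n = 332

332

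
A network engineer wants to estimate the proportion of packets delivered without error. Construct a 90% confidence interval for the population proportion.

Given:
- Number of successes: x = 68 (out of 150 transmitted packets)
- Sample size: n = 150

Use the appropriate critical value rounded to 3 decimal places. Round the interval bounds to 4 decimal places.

Sample proportion: p̂ = 68/150 = 0.453333

Check conditions for normal approximation:
  np̂ = 68 ≥ 10 ✓
  n(1-p̂) = 82 ≥ 10 ✓

The sample is large enough, so use a z-interval (normal approximation) for the proportion.

For 90% confidence, z* = 1.645 (from standard normal table)

Standard error: SE = √(p̂(1-p̂)/n) = √(0.453333×0.546667/150) = 0.04064663

Margin of error: E = z* × SE = 1.645 × 0.04064663 = 0.066864

Z-interval: p̂ ± E = 0.453333 ± 0.066864 = (0.386470, 0.520197)

Rounded to 4 decimal places:

(0.3865, 0.5202)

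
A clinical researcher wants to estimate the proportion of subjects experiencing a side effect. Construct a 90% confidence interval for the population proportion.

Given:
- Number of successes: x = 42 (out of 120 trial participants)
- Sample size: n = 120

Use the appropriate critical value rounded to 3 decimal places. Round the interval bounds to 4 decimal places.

Sample proportion: p̂ = 42/120 = 0.350000

Check conditions for normal approximation:
  np̂ = 42 ≥ 10 ✓
  n(1-p̂) = 78 ≥ 10 ✓

The sample is large enough, so use a z-interval (normal approximation) for the proportion.

For 90% confidence, z* = 1.645 (from standard normal table)

Standard error: SE = √(p̂(1-p̂)/n) = √(0.350000×0.650000/120) = 0.04354117

Margin of error: E = z* × SE = 1.645 × 0.04354117 = 0.071625

Z-interval: p̂ ± E = 0.350000 ± 0.071625 = (0.278375, 0.421625)

Rounded to 4 decimal places:

(0.2784, 0.4216)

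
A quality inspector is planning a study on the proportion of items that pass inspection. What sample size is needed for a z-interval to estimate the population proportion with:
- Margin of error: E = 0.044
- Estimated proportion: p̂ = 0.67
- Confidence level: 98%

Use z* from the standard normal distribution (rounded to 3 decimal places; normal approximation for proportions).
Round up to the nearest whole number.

Using z* for proportion z-interval (normal approximation).

For 98% confidence, z* = 2.326 (from standard normal table)

Sample size formula for proportion z-interval: n = z*²p̂(1-p̂)/E²

n = 2.326² × 0.67 × 0.33 / 0.044²
  = 5.410276 × 0.2211 / 0.001936
  = 617.8781

Round up to the nearest whole number: n = 618

618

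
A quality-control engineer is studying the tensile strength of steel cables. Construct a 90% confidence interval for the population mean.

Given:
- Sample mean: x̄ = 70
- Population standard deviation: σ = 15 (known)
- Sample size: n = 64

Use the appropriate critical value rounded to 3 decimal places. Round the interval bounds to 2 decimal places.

The population standard deviation σ is known, so use a z-interval (standard normal critical value).

For 90% confidence, z* = 1.645 (from standard normal table)

Standard error: SE = σ/√n = 15/√64 = 1.875000

Margin of error: E = z* × SE = 1.645 × 1.875000 = 3.0844

Z-interval: x̄ ± E = 70 ± 3.0844 = (66.9156, 73.0844)

Rounded to 2 decimal places:

(66.92, 73.08)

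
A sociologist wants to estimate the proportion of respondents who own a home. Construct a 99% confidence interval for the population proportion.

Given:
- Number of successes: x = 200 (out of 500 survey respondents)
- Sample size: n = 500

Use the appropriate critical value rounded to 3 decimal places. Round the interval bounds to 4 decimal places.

Sample proportion: p̂ = 200/500 = 0.400000

Check conditions for normal approximation:
  np̂ = 200 ≥ 10 ✓
  n(1-p̂) = 300 ≥ 10 ✓

The sample is large enough, so use a z-interval (normal approximation) for the proportion.

For 99% confidence, z* = 2.576 (from standard normal table)

Standard error: SE = √(p̂(1-p̂)/n) = √(0.400000×0.600000/500) = 0.02190890

Margin of error: E = z* × SE = 2.576 × 0.02190890 = 0.056437

Z-interval: p̂ ± E = 0.400000 ± 0.056437 = (0.343563, 0.456437)

Rounded to 4 decimal places:

(0.3436, 0.4564)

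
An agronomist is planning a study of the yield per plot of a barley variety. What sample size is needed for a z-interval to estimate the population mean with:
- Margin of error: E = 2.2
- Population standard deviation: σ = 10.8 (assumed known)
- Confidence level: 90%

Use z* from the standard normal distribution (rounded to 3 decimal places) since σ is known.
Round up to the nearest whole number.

Using z* since population σ is known (z-interval formula).

For 90% confidence, z* = 1.645 (from standard normal table)

Sample size formula for z-interval: n = (z*σ/E)²

n = (1.645 × 10.8 / 2.2)²
  = (8.075455)²
  = 65.2130

Round up to the nearest whole number: n = 66

66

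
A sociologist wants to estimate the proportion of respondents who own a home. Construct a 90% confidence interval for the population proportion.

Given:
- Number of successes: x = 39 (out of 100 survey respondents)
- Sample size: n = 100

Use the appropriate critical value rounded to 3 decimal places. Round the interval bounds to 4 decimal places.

Sample proportion: p̂ = 39/100 = 0.390000

Check conditions for normal approximation:
  np̂ = 39 ≥ 10 ✓
  n(1-p̂) = 61 ≥ 10 ✓

The sample is large enough, so use a z-interval (normal approximation) for the proportion.

For 90% confidence, z* = 1.645 (from standard normal table)

Standard error: SE = √(p̂(1-p̂)/n) = √(0.390000×0.610000/100) = 0.04877499

Margin of error: E = z* × SE = 1.645 × 0.04877499 = 0.080235

Z-interval: p̂ ± E = 0.390000 ± 0.080235 = (0.309765, 0.470235)

Rounded to 4 decimal places:

(0.3098, 0.4702)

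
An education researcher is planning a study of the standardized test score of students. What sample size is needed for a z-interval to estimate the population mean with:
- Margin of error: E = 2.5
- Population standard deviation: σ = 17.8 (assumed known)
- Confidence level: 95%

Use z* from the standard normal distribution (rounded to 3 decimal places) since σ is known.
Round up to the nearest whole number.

Using z* since population σ is known (z-interval formula).

For 95% confidence, z* = 1.96 (from standard normal table)

Sample size formula for z-interval: n = (z*σ/E)²

n = (1.96 × 17.8 / 2.5)²
  = (13.955200)²
  = 194.7476

Round up to the nearest whole number: n = 195

195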